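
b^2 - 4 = (b - 2)*(b + 2)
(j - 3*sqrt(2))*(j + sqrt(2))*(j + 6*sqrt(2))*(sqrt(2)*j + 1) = sqrt(2)*j^4 + 9*j^3 - 26*sqrt(2)*j^2 - 102*j - 36*sqrt(2)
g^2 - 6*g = g*(g - 6)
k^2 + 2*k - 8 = (k - 2)*(k + 4)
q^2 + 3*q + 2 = (q + 1)*(q + 2)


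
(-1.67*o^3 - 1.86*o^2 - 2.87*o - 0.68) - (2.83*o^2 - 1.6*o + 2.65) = -1.67*o^3 - 4.69*o^2 - 1.27*o - 3.33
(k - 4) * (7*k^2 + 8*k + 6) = 7*k^3 - 20*k^2 - 26*k - 24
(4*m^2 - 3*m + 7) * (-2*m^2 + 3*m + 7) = -8*m^4 + 18*m^3 + 5*m^2 + 49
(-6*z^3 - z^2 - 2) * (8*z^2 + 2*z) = -48*z^5 - 20*z^4 - 2*z^3 - 16*z^2 - 4*z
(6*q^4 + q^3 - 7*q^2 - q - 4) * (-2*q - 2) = -12*q^5 - 14*q^4 + 12*q^3 + 16*q^2 + 10*q + 8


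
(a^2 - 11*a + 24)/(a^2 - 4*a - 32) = (a - 3)/(a + 4)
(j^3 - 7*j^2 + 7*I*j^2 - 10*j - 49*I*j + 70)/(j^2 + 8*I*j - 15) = (j^2 + j*(-7 + 2*I) - 14*I)/(j + 3*I)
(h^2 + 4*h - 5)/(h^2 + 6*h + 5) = (h - 1)/(h + 1)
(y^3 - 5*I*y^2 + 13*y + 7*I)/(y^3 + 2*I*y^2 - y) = (y - 7*I)/y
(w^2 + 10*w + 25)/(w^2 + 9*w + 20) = (w + 5)/(w + 4)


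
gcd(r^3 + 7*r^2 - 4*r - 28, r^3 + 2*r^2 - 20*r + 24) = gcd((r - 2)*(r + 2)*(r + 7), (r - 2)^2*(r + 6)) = r - 2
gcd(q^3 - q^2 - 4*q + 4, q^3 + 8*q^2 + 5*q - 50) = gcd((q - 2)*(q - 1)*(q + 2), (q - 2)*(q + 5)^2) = q - 2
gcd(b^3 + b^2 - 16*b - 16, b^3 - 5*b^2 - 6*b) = b + 1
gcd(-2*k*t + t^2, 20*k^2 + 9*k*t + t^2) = 1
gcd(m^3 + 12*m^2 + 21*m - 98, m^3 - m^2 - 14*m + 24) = m - 2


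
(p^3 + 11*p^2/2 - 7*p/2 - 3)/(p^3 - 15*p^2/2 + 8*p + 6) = (p^2 + 5*p - 6)/(p^2 - 8*p + 12)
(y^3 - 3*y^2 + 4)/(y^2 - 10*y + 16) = (y^2 - y - 2)/(y - 8)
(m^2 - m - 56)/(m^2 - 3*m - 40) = (m + 7)/(m + 5)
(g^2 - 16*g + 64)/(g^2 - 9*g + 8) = (g - 8)/(g - 1)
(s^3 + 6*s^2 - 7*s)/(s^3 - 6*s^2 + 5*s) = (s + 7)/(s - 5)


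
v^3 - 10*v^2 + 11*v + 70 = (v - 7)*(v - 5)*(v + 2)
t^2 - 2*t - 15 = (t - 5)*(t + 3)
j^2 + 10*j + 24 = (j + 4)*(j + 6)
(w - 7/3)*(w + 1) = w^2 - 4*w/3 - 7/3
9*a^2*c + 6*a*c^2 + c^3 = c*(3*a + c)^2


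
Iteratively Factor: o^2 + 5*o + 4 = (o + 1)*(o + 4)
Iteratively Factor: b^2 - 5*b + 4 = (b - 1)*(b - 4)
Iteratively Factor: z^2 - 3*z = (z - 3)*(z)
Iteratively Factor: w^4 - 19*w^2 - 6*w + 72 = (w - 2)*(w^3 + 2*w^2 - 15*w - 36) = (w - 4)*(w - 2)*(w^2 + 6*w + 9) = (w - 4)*(w - 2)*(w + 3)*(w + 3)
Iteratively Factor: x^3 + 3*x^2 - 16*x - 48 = (x + 4)*(x^2 - x - 12) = (x + 3)*(x + 4)*(x - 4)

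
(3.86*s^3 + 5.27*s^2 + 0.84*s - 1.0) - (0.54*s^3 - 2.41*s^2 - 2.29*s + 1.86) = 3.32*s^3 + 7.68*s^2 + 3.13*s - 2.86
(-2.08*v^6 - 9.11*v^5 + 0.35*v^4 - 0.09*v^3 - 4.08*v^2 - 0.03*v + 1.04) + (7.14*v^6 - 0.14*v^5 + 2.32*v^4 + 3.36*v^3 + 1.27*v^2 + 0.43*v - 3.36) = 5.06*v^6 - 9.25*v^5 + 2.67*v^4 + 3.27*v^3 - 2.81*v^2 + 0.4*v - 2.32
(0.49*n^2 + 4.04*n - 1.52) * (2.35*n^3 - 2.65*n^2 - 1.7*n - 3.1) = 1.1515*n^5 + 8.1955*n^4 - 15.111*n^3 - 4.359*n^2 - 9.94*n + 4.712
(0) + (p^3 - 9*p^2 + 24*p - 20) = p^3 - 9*p^2 + 24*p - 20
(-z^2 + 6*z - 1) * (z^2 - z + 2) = -z^4 + 7*z^3 - 9*z^2 + 13*z - 2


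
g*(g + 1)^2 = g^3 + 2*g^2 + g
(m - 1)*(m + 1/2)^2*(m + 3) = m^4 + 3*m^3 - 3*m^2/4 - 5*m/2 - 3/4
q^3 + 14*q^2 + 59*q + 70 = (q + 2)*(q + 5)*(q + 7)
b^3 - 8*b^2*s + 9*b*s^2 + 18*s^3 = (b - 6*s)*(b - 3*s)*(b + s)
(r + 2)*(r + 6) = r^2 + 8*r + 12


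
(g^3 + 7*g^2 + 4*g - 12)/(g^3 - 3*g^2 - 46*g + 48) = (g + 2)/(g - 8)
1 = 1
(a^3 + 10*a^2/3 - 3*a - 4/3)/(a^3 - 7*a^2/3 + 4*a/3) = (3*a^2 + 13*a + 4)/(a*(3*a - 4))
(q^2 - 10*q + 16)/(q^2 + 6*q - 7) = (q^2 - 10*q + 16)/(q^2 + 6*q - 7)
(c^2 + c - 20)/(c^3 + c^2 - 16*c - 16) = (c + 5)/(c^2 + 5*c + 4)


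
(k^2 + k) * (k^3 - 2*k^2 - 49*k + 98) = k^5 - k^4 - 51*k^3 + 49*k^2 + 98*k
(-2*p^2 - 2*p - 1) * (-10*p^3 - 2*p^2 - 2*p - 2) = 20*p^5 + 24*p^4 + 18*p^3 + 10*p^2 + 6*p + 2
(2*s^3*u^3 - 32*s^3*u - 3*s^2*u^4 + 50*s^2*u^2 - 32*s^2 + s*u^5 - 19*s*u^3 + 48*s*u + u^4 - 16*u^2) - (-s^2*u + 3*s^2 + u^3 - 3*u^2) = 2*s^3*u^3 - 32*s^3*u - 3*s^2*u^4 + 50*s^2*u^2 + s^2*u - 35*s^2 + s*u^5 - 19*s*u^3 + 48*s*u + u^4 - u^3 - 13*u^2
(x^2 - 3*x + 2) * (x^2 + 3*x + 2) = x^4 - 5*x^2 + 4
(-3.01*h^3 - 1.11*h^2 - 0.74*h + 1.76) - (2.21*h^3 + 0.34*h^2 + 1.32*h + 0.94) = -5.22*h^3 - 1.45*h^2 - 2.06*h + 0.82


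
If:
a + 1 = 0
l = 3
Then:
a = -1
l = 3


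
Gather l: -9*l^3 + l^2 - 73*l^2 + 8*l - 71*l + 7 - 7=-9*l^3 - 72*l^2 - 63*l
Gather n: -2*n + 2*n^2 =2*n^2 - 2*n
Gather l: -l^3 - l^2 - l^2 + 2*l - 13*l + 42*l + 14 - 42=-l^3 - 2*l^2 + 31*l - 28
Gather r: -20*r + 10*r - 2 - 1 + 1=-10*r - 2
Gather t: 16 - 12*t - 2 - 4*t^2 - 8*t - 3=-4*t^2 - 20*t + 11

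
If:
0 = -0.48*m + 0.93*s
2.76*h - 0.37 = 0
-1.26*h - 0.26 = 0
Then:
No Solution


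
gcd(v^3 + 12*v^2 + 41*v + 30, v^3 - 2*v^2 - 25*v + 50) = v + 5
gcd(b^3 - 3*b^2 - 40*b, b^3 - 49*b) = b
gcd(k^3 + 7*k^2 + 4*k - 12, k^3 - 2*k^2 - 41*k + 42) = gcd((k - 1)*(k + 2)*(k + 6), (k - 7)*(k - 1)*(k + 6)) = k^2 + 5*k - 6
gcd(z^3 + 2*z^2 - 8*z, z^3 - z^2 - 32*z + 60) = z - 2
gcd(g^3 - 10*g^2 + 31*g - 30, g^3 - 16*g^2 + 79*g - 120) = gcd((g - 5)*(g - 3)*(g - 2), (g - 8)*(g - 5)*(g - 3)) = g^2 - 8*g + 15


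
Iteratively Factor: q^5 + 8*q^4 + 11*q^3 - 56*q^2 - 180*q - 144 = (q + 2)*(q^4 + 6*q^3 - q^2 - 54*q - 72) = (q + 2)^2*(q^3 + 4*q^2 - 9*q - 36) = (q - 3)*(q + 2)^2*(q^2 + 7*q + 12) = (q - 3)*(q + 2)^2*(q + 3)*(q + 4)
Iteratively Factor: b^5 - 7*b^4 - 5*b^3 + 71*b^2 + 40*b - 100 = (b + 2)*(b^4 - 9*b^3 + 13*b^2 + 45*b - 50) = (b - 5)*(b + 2)*(b^3 - 4*b^2 - 7*b + 10) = (b - 5)^2*(b + 2)*(b^2 + b - 2) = (b - 5)^2*(b + 2)^2*(b - 1)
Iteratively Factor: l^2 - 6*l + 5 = (l - 1)*(l - 5)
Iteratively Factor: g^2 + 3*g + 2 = (g + 1)*(g + 2)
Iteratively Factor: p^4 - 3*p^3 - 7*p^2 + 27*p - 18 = (p - 1)*(p^3 - 2*p^2 - 9*p + 18) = (p - 3)*(p - 1)*(p^2 + p - 6) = (p - 3)*(p - 1)*(p + 3)*(p - 2)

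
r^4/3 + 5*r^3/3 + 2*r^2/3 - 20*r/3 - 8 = (r/3 + 1)*(r - 2)*(r + 2)^2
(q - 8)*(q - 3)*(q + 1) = q^3 - 10*q^2 + 13*q + 24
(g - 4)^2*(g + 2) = g^3 - 6*g^2 + 32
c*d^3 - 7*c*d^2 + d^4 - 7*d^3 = d^2*(c + d)*(d - 7)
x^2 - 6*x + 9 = (x - 3)^2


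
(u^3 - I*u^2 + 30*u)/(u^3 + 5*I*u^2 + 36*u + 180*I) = u/(u + 6*I)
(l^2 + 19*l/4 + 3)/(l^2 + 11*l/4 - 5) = (4*l + 3)/(4*l - 5)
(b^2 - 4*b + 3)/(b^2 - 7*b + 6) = (b - 3)/(b - 6)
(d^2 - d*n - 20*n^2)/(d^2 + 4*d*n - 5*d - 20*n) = (d - 5*n)/(d - 5)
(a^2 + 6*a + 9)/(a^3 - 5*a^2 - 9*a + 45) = (a + 3)/(a^2 - 8*a + 15)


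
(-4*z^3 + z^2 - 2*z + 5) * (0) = 0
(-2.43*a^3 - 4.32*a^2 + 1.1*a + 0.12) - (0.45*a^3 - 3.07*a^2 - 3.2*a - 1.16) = -2.88*a^3 - 1.25*a^2 + 4.3*a + 1.28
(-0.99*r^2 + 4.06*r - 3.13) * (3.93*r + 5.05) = -3.8907*r^3 + 10.9563*r^2 + 8.2021*r - 15.8065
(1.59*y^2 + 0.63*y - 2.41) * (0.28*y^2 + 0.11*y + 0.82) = 0.4452*y^4 + 0.3513*y^3 + 0.6983*y^2 + 0.2515*y - 1.9762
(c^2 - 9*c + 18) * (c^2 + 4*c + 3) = c^4 - 5*c^3 - 15*c^2 + 45*c + 54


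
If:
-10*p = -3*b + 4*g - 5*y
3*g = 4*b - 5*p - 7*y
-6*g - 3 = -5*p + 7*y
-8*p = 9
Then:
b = -7467/2360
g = -627/1180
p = -9/8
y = -1833/2360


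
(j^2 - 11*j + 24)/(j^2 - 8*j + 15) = (j - 8)/(j - 5)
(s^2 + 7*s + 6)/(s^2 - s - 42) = (s + 1)/(s - 7)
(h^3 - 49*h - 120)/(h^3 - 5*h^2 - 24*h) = (h + 5)/h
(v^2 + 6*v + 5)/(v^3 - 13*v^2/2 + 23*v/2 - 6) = 2*(v^2 + 6*v + 5)/(2*v^3 - 13*v^2 + 23*v - 12)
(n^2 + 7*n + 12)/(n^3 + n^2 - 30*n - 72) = 1/(n - 6)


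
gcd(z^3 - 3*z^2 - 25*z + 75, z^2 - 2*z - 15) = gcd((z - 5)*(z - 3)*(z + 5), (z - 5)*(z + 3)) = z - 5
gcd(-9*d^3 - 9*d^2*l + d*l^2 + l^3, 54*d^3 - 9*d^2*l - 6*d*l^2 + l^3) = 9*d^2 - l^2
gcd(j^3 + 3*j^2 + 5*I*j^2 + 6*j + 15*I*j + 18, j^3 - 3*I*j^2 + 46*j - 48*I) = j^2 + 5*I*j + 6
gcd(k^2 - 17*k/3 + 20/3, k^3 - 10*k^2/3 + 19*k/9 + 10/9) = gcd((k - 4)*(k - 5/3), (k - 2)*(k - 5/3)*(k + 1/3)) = k - 5/3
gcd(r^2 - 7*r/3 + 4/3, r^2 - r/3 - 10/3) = 1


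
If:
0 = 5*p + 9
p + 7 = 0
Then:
No Solution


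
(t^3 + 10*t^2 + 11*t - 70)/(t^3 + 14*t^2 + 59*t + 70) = (t - 2)/(t + 2)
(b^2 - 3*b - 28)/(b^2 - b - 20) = (b - 7)/(b - 5)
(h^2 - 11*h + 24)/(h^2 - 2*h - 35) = (-h^2 + 11*h - 24)/(-h^2 + 2*h + 35)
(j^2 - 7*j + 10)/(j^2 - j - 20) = (j - 2)/(j + 4)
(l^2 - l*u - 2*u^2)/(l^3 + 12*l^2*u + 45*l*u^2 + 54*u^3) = (l^2 - l*u - 2*u^2)/(l^3 + 12*l^2*u + 45*l*u^2 + 54*u^3)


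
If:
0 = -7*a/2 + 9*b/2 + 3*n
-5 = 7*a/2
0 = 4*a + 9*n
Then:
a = -10/7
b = -290/189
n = 40/63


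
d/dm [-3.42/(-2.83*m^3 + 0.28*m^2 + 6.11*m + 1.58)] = (-29.0358*m^2 + 1.9152*m + 20.8962)/(-2.83*m^3 + 0.28*m^2 + 6.11*m + 1.58)^2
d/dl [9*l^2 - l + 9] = 18*l - 1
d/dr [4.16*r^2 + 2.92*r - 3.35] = 8.32*r + 2.92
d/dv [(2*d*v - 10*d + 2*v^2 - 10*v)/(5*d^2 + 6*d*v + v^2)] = 10*(d + 1)/(25*d^2 + 10*d*v + v^2)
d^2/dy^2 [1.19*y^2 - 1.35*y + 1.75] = 2.38000000000000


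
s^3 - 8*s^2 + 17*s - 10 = (s - 5)*(s - 2)*(s - 1)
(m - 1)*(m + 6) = m^2 + 5*m - 6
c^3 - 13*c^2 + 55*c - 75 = (c - 5)^2*(c - 3)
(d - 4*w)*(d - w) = d^2 - 5*d*w + 4*w^2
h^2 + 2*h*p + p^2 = (h + p)^2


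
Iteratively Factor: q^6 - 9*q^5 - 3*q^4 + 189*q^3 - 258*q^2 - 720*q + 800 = (q - 4)*(q^5 - 5*q^4 - 23*q^3 + 97*q^2 + 130*q - 200) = (q - 4)*(q + 2)*(q^4 - 7*q^3 - 9*q^2 + 115*q - 100) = (q - 5)*(q - 4)*(q + 2)*(q^3 - 2*q^2 - 19*q + 20) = (q - 5)*(q - 4)*(q + 2)*(q + 4)*(q^2 - 6*q + 5) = (q - 5)*(q - 4)*(q - 1)*(q + 2)*(q + 4)*(q - 5)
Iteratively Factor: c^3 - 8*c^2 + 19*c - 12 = (c - 4)*(c^2 - 4*c + 3) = (c - 4)*(c - 3)*(c - 1)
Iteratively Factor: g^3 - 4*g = (g - 2)*(g^2 + 2*g) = g*(g - 2)*(g + 2)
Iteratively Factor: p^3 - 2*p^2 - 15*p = (p)*(p^2 - 2*p - 15) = p*(p + 3)*(p - 5)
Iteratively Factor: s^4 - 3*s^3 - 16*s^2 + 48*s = (s - 3)*(s^3 - 16*s) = s*(s - 3)*(s^2 - 16) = s*(s - 4)*(s - 3)*(s + 4)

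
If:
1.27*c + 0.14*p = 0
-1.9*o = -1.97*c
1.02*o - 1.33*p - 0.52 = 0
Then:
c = 0.04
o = 0.04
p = -0.36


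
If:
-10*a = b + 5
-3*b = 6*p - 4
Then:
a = p/5 - 19/30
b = 4/3 - 2*p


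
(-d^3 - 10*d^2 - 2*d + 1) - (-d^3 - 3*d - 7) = -10*d^2 + d + 8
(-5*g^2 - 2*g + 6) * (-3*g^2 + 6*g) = 15*g^4 - 24*g^3 - 30*g^2 + 36*g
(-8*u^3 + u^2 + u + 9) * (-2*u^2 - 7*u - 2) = 16*u^5 + 54*u^4 + 7*u^3 - 27*u^2 - 65*u - 18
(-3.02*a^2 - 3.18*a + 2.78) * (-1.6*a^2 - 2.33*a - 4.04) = 4.832*a^4 + 12.1246*a^3 + 15.1622*a^2 + 6.3698*a - 11.2312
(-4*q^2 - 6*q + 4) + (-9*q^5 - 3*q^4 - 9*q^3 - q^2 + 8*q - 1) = -9*q^5 - 3*q^4 - 9*q^3 - 5*q^2 + 2*q + 3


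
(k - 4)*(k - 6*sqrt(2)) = k^2 - 6*sqrt(2)*k - 4*k + 24*sqrt(2)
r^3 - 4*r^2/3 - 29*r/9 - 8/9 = (r - 8/3)*(r + 1/3)*(r + 1)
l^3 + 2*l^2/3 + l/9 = l*(l + 1/3)^2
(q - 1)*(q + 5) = q^2 + 4*q - 5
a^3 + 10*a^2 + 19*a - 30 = (a - 1)*(a + 5)*(a + 6)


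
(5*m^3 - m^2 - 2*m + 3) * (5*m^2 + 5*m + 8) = 25*m^5 + 20*m^4 + 25*m^3 - 3*m^2 - m + 24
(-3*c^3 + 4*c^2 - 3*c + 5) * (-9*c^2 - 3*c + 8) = 27*c^5 - 27*c^4 - 9*c^3 - 4*c^2 - 39*c + 40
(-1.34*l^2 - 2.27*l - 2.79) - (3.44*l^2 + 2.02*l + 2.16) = -4.78*l^2 - 4.29*l - 4.95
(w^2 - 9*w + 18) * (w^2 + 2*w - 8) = w^4 - 7*w^3 - 8*w^2 + 108*w - 144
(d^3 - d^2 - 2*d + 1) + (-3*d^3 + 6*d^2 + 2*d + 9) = -2*d^3 + 5*d^2 + 10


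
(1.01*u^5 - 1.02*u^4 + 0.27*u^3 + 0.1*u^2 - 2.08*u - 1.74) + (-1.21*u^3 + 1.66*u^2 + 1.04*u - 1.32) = 1.01*u^5 - 1.02*u^4 - 0.94*u^3 + 1.76*u^2 - 1.04*u - 3.06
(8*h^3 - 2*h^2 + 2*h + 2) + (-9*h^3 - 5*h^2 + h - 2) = -h^3 - 7*h^2 + 3*h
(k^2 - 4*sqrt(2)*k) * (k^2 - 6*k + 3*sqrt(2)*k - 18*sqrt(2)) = k^4 - 6*k^3 - sqrt(2)*k^3 - 24*k^2 + 6*sqrt(2)*k^2 + 144*k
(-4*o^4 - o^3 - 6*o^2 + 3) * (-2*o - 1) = 8*o^5 + 6*o^4 + 13*o^3 + 6*o^2 - 6*o - 3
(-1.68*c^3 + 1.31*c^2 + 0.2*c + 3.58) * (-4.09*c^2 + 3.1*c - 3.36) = 6.8712*c^5 - 10.5659*c^4 + 8.8878*c^3 - 18.4238*c^2 + 10.426*c - 12.0288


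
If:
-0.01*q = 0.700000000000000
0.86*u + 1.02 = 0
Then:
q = -70.00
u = -1.19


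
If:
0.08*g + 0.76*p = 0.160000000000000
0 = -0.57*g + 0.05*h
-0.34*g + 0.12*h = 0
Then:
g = 0.00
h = 0.00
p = 0.21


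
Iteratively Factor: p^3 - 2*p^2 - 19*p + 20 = (p - 1)*(p^2 - p - 20) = (p - 1)*(p + 4)*(p - 5)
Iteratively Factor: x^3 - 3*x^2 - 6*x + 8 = (x + 2)*(x^2 - 5*x + 4) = (x - 4)*(x + 2)*(x - 1)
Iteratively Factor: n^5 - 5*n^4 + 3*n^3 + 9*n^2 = (n)*(n^4 - 5*n^3 + 3*n^2 + 9*n) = n*(n - 3)*(n^3 - 2*n^2 - 3*n) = n*(n - 3)*(n + 1)*(n^2 - 3*n) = n*(n - 3)^2*(n + 1)*(n)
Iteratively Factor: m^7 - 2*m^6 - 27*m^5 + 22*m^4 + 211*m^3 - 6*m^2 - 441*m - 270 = (m - 5)*(m^6 + 3*m^5 - 12*m^4 - 38*m^3 + 21*m^2 + 99*m + 54) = (m - 5)*(m + 3)*(m^5 - 12*m^3 - 2*m^2 + 27*m + 18) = (m - 5)*(m - 3)*(m + 3)*(m^4 + 3*m^3 - 3*m^2 - 11*m - 6) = (m - 5)*(m - 3)*(m + 1)*(m + 3)*(m^3 + 2*m^2 - 5*m - 6) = (m - 5)*(m - 3)*(m + 1)^2*(m + 3)*(m^2 + m - 6) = (m - 5)*(m - 3)*(m - 2)*(m + 1)^2*(m + 3)*(m + 3)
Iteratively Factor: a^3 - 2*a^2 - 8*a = (a)*(a^2 - 2*a - 8) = a*(a + 2)*(a - 4)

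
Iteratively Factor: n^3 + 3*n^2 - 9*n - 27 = (n - 3)*(n^2 + 6*n + 9) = (n - 3)*(n + 3)*(n + 3)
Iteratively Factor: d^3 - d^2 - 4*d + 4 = (d - 1)*(d^2 - 4) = (d - 2)*(d - 1)*(d + 2)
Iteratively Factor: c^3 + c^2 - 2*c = (c - 1)*(c^2 + 2*c) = c*(c - 1)*(c + 2)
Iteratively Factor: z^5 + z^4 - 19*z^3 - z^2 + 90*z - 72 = (z + 3)*(z^4 - 2*z^3 - 13*z^2 + 38*z - 24) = (z - 1)*(z + 3)*(z^3 - z^2 - 14*z + 24) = (z - 3)*(z - 1)*(z + 3)*(z^2 + 2*z - 8) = (z - 3)*(z - 1)*(z + 3)*(z + 4)*(z - 2)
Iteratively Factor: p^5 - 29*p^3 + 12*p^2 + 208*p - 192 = (p - 3)*(p^4 + 3*p^3 - 20*p^2 - 48*p + 64) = (p - 3)*(p - 1)*(p^3 + 4*p^2 - 16*p - 64) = (p - 4)*(p - 3)*(p - 1)*(p^2 + 8*p + 16) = (p - 4)*(p - 3)*(p - 1)*(p + 4)*(p + 4)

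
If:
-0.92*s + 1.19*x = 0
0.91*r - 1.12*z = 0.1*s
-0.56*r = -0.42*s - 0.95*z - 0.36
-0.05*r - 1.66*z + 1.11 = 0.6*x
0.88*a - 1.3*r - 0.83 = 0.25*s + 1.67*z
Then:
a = 4.38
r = 1.21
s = -1.84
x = -1.42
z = 1.15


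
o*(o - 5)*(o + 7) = o^3 + 2*o^2 - 35*o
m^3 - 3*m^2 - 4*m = m*(m - 4)*(m + 1)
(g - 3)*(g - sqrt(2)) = g^2 - 3*g - sqrt(2)*g + 3*sqrt(2)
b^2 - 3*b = b*(b - 3)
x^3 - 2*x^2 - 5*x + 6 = (x - 3)*(x - 1)*(x + 2)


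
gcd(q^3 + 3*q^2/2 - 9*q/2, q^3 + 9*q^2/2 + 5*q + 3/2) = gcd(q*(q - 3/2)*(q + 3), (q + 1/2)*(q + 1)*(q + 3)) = q + 3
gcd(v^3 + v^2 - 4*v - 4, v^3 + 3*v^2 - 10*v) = v - 2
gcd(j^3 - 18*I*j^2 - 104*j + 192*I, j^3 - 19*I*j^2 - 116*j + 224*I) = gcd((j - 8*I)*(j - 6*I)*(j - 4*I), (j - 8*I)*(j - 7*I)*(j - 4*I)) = j^2 - 12*I*j - 32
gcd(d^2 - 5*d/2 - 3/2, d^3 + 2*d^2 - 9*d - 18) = d - 3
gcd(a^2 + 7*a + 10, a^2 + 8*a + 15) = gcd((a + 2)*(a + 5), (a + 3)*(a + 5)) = a + 5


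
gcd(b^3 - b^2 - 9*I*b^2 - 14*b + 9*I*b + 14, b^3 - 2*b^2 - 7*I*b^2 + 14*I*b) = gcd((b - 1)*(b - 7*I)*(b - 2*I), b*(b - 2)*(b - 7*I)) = b - 7*I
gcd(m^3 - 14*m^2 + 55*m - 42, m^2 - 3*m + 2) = m - 1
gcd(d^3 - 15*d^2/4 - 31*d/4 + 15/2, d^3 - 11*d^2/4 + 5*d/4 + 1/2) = 1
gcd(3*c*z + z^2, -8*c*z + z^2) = z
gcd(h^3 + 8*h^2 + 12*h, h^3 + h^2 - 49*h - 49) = 1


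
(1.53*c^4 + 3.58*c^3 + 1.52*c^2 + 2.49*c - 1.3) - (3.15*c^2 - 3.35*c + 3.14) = 1.53*c^4 + 3.58*c^3 - 1.63*c^2 + 5.84*c - 4.44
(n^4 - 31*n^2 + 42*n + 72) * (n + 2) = n^5 + 2*n^4 - 31*n^3 - 20*n^2 + 156*n + 144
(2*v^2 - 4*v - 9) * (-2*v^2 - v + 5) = -4*v^4 + 6*v^3 + 32*v^2 - 11*v - 45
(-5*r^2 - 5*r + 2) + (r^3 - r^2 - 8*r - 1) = r^3 - 6*r^2 - 13*r + 1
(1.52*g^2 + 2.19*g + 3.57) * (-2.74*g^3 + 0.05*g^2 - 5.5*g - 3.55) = -4.1648*g^5 - 5.9246*g^4 - 18.0323*g^3 - 17.2625*g^2 - 27.4095*g - 12.6735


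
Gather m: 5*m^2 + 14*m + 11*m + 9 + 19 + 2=5*m^2 + 25*m + 30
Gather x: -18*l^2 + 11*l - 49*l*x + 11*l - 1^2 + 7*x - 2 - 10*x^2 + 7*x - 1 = -18*l^2 + 22*l - 10*x^2 + x*(14 - 49*l) - 4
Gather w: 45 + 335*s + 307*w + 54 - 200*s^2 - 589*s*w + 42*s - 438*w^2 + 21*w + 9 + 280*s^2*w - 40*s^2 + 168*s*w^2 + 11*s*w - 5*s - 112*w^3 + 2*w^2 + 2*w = -240*s^2 + 372*s - 112*w^3 + w^2*(168*s - 436) + w*(280*s^2 - 578*s + 330) + 108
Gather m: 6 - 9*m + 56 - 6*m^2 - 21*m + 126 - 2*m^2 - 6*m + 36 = -8*m^2 - 36*m + 224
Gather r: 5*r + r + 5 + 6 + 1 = 6*r + 12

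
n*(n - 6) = n^2 - 6*n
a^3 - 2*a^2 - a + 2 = (a - 2)*(a - 1)*(a + 1)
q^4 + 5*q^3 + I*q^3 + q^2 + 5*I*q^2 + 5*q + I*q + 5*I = (q + 5)*(q - I)*(q + I)^2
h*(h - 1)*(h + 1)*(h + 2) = h^4 + 2*h^3 - h^2 - 2*h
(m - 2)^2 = m^2 - 4*m + 4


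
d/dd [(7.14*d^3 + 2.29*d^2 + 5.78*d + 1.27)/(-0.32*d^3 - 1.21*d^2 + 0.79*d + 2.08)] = (-7.90659999999999*d^4 + 14.9804*d^3 + 54.5757*d^2 + 12.5998*d + 11.0191)/(0.1024*d^6 + 0.7744*d^5 + 0.9585*d^4 - 3.243*d^3 - 4.4095*d^2 + 3.2864*d + 4.3264)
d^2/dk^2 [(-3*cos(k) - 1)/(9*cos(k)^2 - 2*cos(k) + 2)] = 2*(-2187*(1 - cos(2*k))^2*cos(k) - 378*(1 - cos(2*k))^2 + 1286*cos(k) - 428*cos(2*k) - 1080*cos(3*k) + 486*cos(5*k) + 1068)/(4*cos(k) - 9*cos(2*k) - 13)^3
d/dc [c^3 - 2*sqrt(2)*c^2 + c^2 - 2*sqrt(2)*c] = 3*c^2 - 4*sqrt(2)*c + 2*c - 2*sqrt(2)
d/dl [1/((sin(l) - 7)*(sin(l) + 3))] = 2*(2 - sin(l))*cos(l)/((sin(l) - 7)^2*(sin(l) + 3)^2)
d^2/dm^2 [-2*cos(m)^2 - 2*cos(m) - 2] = 2*cos(m) + 4*cos(2*m)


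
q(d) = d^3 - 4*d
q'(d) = 3*d^2 - 4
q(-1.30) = 3.00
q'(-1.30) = 1.07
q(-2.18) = -1.64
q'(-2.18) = 10.26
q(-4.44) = -69.77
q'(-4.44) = 55.14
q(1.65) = -2.11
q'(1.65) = 4.17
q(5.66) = 158.68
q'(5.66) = 92.11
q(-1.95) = 0.39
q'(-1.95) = 7.41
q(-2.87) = -12.16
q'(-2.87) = 20.71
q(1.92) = -0.60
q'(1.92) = 7.06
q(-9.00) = -693.00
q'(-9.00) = 239.00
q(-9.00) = -693.00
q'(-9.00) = 239.00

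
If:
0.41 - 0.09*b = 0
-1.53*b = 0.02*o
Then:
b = 4.56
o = -348.50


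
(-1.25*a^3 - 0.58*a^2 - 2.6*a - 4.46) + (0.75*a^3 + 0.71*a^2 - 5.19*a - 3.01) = -0.5*a^3 + 0.13*a^2 - 7.79*a - 7.47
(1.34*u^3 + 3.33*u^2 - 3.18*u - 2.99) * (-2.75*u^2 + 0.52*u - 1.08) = -3.685*u^5 - 8.4607*u^4 + 9.0294*u^3 + 2.9725*u^2 + 1.8796*u + 3.2292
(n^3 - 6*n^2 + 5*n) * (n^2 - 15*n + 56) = n^5 - 21*n^4 + 151*n^3 - 411*n^2 + 280*n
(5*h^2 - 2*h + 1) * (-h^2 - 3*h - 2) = -5*h^4 - 13*h^3 - 5*h^2 + h - 2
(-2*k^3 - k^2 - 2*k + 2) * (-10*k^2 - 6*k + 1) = 20*k^5 + 22*k^4 + 24*k^3 - 9*k^2 - 14*k + 2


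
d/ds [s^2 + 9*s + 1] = 2*s + 9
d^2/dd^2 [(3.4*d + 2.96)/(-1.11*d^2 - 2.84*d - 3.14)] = (-(2.22*d + 2.84)*(3.4*d + 2.96)*(4.44*d + 5.68) + (22.644*d + 25.8832)*(1.11*d^2 + 2.84*d + 3.14))/(1.11*d^2 + 2.84*d + 3.14)^3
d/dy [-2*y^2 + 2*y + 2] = 2 - 4*y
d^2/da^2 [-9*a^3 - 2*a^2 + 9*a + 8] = -54*a - 4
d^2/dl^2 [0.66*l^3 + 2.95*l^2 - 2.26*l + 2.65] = 3.96*l + 5.9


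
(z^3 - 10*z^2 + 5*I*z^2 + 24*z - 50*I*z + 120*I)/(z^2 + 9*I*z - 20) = (z^2 - 10*z + 24)/(z + 4*I)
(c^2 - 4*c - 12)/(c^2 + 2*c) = (c - 6)/c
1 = 1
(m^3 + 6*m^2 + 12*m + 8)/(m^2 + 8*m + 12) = (m^2 + 4*m + 4)/(m + 6)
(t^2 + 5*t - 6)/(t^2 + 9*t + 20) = (t^2 + 5*t - 6)/(t^2 + 9*t + 20)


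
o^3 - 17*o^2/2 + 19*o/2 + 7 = (o - 7)*(o - 2)*(o + 1/2)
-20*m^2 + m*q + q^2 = (-4*m + q)*(5*m + q)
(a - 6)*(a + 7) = a^2 + a - 42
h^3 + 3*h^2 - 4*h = h*(h - 1)*(h + 4)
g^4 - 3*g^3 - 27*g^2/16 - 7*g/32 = g*(g - 7/2)*(g + 1/4)^2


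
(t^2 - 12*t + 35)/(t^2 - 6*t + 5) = (t - 7)/(t - 1)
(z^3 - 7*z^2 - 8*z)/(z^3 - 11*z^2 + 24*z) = (z + 1)/(z - 3)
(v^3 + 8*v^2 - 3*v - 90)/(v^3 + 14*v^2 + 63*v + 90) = (v - 3)/(v + 3)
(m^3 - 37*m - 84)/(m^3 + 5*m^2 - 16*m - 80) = (m^2 - 4*m - 21)/(m^2 + m - 20)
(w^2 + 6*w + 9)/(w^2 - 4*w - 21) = (w + 3)/(w - 7)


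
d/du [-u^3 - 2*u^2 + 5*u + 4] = -3*u^2 - 4*u + 5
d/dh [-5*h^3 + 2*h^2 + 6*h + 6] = -15*h^2 + 4*h + 6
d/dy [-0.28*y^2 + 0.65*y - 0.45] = 0.65 - 0.56*y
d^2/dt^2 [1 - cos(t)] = cos(t)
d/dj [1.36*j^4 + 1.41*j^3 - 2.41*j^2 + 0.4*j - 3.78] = 5.44*j^3 + 4.23*j^2 - 4.82*j + 0.4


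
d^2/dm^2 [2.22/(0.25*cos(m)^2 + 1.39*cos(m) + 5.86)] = (-0.555*(1 - cos(m)^2)^2 - 2.31435*cos(m)^3 + 8.442438*cos(m)^2 + 22.711488*cos(m) + 2.628924)/(0.25*cos(m)^2 + 1.39*cos(m) + 5.86)^3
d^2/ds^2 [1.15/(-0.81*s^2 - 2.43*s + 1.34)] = (1.50903*s^2 + 4.52709*s - 1.15*(1.62*s + 2.43)*(3.24*s + 4.86) - 2.49642)/(0.81*s^2 + 2.43*s - 1.34)^3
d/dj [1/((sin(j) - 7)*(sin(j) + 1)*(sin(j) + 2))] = (-3*sin(j)^2 + 8*sin(j) + 19)*cos(j)/((sin(j) - 7)^2*(sin(j) + 1)^2*(sin(j) + 2)^2)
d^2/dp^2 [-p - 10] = 0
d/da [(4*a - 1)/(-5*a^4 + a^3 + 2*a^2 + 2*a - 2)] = (-20*a^4 + 4*a^3 + 8*a^2 + 8*a - (4*a - 1)*(-20*a^3 + 3*a^2 + 4*a + 2) - 8)/(-5*a^4 + a^3 + 2*a^2 + 2*a - 2)^2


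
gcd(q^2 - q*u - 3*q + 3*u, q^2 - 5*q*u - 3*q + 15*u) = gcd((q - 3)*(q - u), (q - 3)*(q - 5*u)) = q - 3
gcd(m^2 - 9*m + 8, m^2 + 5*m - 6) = m - 1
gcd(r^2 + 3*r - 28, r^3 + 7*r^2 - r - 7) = r + 7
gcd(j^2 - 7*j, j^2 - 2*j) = j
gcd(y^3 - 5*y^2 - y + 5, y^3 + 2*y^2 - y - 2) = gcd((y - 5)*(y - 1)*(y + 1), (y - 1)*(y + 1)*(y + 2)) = y^2 - 1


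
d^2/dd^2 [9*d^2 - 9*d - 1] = 18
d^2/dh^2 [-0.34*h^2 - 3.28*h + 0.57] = -0.680000000000000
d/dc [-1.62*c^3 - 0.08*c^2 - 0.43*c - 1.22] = -4.86*c^2 - 0.16*c - 0.43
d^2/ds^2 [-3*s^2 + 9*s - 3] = -6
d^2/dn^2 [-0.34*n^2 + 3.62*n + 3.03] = -0.680000000000000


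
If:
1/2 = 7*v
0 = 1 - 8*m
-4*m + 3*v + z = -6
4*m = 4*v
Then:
No Solution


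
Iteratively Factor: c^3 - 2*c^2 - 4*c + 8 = (c - 2)*(c^2 - 4) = (c - 2)*(c + 2)*(c - 2)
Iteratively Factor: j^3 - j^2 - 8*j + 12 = (j - 2)*(j^2 + j - 6) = (j - 2)^2*(j + 3)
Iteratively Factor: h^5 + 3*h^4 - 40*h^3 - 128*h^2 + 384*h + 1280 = (h + 4)*(h^4 - h^3 - 36*h^2 + 16*h + 320) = (h + 4)^2*(h^3 - 5*h^2 - 16*h + 80) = (h + 4)^3*(h^2 - 9*h + 20) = (h - 5)*(h + 4)^3*(h - 4)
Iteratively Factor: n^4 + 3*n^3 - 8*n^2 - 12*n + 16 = (n - 2)*(n^3 + 5*n^2 + 2*n - 8) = (n - 2)*(n + 2)*(n^2 + 3*n - 4) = (n - 2)*(n - 1)*(n + 2)*(n + 4)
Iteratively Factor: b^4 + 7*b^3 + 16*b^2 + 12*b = (b + 3)*(b^3 + 4*b^2 + 4*b) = (b + 2)*(b + 3)*(b^2 + 2*b) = b*(b + 2)*(b + 3)*(b + 2)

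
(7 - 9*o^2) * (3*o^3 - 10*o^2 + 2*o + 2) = -27*o^5 + 90*o^4 + 3*o^3 - 88*o^2 + 14*o + 14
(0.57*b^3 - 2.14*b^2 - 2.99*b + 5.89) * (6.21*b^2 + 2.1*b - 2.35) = 3.5397*b^5 - 12.0924*b^4 - 24.4014*b^3 + 35.3269*b^2 + 19.3955*b - 13.8415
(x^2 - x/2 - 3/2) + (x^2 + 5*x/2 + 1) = 2*x^2 + 2*x - 1/2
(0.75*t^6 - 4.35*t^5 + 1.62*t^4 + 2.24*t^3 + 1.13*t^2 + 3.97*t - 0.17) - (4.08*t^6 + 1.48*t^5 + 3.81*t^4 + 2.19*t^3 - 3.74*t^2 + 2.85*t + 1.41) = -3.33*t^6 - 5.83*t^5 - 2.19*t^4 + 0.0500000000000003*t^3 + 4.87*t^2 + 1.12*t - 1.58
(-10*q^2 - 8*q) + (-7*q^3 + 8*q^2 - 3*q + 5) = -7*q^3 - 2*q^2 - 11*q + 5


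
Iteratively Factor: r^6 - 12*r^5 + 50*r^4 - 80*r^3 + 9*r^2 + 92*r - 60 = (r + 1)*(r^5 - 13*r^4 + 63*r^3 - 143*r^2 + 152*r - 60) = (r - 2)*(r + 1)*(r^4 - 11*r^3 + 41*r^2 - 61*r + 30) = (r - 2)^2*(r + 1)*(r^3 - 9*r^2 + 23*r - 15) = (r - 3)*(r - 2)^2*(r + 1)*(r^2 - 6*r + 5) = (r - 5)*(r - 3)*(r - 2)^2*(r + 1)*(r - 1)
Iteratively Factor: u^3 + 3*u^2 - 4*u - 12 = (u - 2)*(u^2 + 5*u + 6) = (u - 2)*(u + 3)*(u + 2)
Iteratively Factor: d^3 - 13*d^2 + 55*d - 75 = (d - 3)*(d^2 - 10*d + 25) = (d - 5)*(d - 3)*(d - 5)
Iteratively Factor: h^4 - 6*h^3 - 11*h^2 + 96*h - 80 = (h - 4)*(h^3 - 2*h^2 - 19*h + 20) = (h - 5)*(h - 4)*(h^2 + 3*h - 4) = (h - 5)*(h - 4)*(h + 4)*(h - 1)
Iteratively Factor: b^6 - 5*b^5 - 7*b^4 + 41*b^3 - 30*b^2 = (b - 1)*(b^5 - 4*b^4 - 11*b^3 + 30*b^2) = (b - 2)*(b - 1)*(b^4 - 2*b^3 - 15*b^2) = (b - 2)*(b - 1)*(b + 3)*(b^3 - 5*b^2) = b*(b - 2)*(b - 1)*(b + 3)*(b^2 - 5*b) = b*(b - 5)*(b - 2)*(b - 1)*(b + 3)*(b)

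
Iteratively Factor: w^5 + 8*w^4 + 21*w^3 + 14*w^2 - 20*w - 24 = (w + 2)*(w^4 + 6*w^3 + 9*w^2 - 4*w - 12) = (w + 2)^2*(w^3 + 4*w^2 + w - 6) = (w + 2)^3*(w^2 + 2*w - 3) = (w - 1)*(w + 2)^3*(w + 3)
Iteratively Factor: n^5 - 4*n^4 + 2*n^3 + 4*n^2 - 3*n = (n - 3)*(n^4 - n^3 - n^2 + n) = (n - 3)*(n + 1)*(n^3 - 2*n^2 + n) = n*(n - 3)*(n + 1)*(n^2 - 2*n + 1) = n*(n - 3)*(n - 1)*(n + 1)*(n - 1)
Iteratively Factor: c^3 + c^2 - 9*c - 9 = (c + 3)*(c^2 - 2*c - 3) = (c - 3)*(c + 3)*(c + 1)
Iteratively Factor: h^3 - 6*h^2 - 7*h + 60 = (h - 4)*(h^2 - 2*h - 15) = (h - 4)*(h + 3)*(h - 5)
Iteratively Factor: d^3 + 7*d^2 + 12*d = (d)*(d^2 + 7*d + 12) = d*(d + 3)*(d + 4)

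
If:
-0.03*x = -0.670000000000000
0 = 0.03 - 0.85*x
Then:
No Solution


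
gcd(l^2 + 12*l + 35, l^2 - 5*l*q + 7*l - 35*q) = l + 7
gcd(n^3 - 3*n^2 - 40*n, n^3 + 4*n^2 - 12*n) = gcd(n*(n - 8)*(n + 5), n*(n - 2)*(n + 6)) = n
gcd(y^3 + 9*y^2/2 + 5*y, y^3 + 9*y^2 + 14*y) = y^2 + 2*y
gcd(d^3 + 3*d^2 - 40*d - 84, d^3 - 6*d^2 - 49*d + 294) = d^2 + d - 42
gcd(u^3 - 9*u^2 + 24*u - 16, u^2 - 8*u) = 1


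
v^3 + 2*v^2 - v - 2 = (v - 1)*(v + 1)*(v + 2)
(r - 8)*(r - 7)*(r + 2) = r^3 - 13*r^2 + 26*r + 112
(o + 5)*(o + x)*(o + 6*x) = o^3 + 7*o^2*x + 5*o^2 + 6*o*x^2 + 35*o*x + 30*x^2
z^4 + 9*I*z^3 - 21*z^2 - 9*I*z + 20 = (z + 4*I)*(z + 5*I)*(-I*z - I)*(I*z - I)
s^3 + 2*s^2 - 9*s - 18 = (s - 3)*(s + 2)*(s + 3)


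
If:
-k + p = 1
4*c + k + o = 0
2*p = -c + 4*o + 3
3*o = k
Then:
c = -1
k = 3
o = 1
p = 4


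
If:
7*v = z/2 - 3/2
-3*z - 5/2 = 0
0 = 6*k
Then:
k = 0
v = -23/84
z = -5/6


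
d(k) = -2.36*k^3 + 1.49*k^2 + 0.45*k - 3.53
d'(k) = -7.08*k^2 + 2.98*k + 0.45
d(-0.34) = -3.42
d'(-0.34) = -1.38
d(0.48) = -3.23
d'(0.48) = 0.25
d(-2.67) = 50.81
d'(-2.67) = -57.98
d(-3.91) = 158.56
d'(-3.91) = -119.44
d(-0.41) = -3.30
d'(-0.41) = -1.96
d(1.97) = -14.90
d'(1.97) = -21.16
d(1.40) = -6.46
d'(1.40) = -9.25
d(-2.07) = 22.86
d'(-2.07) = -36.06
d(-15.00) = 8289.97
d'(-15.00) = -1637.25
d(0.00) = -3.53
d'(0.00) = 0.45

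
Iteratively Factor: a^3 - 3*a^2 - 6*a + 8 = (a - 1)*(a^2 - 2*a - 8) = (a - 4)*(a - 1)*(a + 2)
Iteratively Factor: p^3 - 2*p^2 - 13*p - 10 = (p + 2)*(p^2 - 4*p - 5) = (p - 5)*(p + 2)*(p + 1)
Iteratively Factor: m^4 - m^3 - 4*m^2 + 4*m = (m + 2)*(m^3 - 3*m^2 + 2*m) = m*(m + 2)*(m^2 - 3*m + 2) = m*(m - 2)*(m + 2)*(m - 1)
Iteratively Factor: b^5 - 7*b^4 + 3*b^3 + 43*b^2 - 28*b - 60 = (b - 3)*(b^4 - 4*b^3 - 9*b^2 + 16*b + 20) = (b - 5)*(b - 3)*(b^3 + b^2 - 4*b - 4) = (b - 5)*(b - 3)*(b + 1)*(b^2 - 4) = (b - 5)*(b - 3)*(b - 2)*(b + 1)*(b + 2)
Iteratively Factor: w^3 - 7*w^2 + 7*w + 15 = (w - 5)*(w^2 - 2*w - 3) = (w - 5)*(w + 1)*(w - 3)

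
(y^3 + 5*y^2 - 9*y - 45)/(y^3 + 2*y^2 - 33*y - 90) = (y - 3)/(y - 6)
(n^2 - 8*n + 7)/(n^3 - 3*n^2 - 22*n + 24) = (n - 7)/(n^2 - 2*n - 24)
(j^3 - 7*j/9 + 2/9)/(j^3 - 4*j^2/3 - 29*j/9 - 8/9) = (9*j^2 - 9*j + 2)/(9*j^2 - 21*j - 8)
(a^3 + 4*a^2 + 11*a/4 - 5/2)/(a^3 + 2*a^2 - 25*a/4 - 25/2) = (2*a - 1)/(2*a - 5)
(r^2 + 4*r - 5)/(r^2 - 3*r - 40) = (r - 1)/(r - 8)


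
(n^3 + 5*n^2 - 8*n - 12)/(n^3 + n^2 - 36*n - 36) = (n - 2)/(n - 6)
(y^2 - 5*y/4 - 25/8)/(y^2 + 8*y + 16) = (8*y^2 - 10*y - 25)/(8*(y^2 + 8*y + 16))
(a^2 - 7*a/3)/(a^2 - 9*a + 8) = a*(3*a - 7)/(3*(a^2 - 9*a + 8))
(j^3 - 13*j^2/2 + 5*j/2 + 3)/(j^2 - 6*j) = j - 1/2 - 1/(2*j)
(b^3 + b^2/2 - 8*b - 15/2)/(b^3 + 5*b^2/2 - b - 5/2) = (b - 3)/(b - 1)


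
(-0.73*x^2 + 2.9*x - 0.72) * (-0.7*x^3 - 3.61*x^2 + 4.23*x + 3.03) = 0.511*x^5 + 0.6053*x^4 - 13.0529*x^3 + 12.6543*x^2 + 5.7414*x - 2.1816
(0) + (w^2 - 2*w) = w^2 - 2*w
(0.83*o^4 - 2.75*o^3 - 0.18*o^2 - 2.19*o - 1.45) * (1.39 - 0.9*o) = -0.747*o^5 + 3.6287*o^4 - 3.6605*o^3 + 1.7208*o^2 - 1.7391*o - 2.0155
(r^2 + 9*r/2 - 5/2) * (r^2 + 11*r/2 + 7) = r^4 + 10*r^3 + 117*r^2/4 + 71*r/4 - 35/2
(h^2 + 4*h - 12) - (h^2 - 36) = 4*h + 24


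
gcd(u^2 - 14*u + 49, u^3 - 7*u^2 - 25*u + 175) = u - 7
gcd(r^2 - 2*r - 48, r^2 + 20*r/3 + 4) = r + 6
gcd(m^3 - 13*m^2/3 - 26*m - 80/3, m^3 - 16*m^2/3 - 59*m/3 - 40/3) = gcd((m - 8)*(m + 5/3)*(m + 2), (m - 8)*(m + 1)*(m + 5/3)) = m^2 - 19*m/3 - 40/3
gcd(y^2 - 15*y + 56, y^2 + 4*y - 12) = 1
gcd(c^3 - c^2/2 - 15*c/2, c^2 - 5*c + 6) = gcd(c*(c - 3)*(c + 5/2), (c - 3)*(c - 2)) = c - 3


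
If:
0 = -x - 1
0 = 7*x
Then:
No Solution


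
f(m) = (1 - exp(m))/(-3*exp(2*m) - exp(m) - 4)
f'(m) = (1 - exp(m))*(6*exp(2*m) + exp(m))/(-3*exp(2*m) - exp(m) - 4)^2 - exp(m)/(-3*exp(2*m) - exp(m) - 4) = ((1 - exp(m))*(6*exp(m) + 1) + 3*exp(2*m) + exp(m) + 4)*exp(m)/(3*exp(2*m) + exp(m) + 4)^2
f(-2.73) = -0.23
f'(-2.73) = 0.02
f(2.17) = 0.03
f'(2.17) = -0.03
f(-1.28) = -0.16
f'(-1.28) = 0.09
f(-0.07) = -0.01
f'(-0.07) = 0.13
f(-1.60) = -0.18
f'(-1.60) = 0.07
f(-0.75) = -0.10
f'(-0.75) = 0.13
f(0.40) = 0.04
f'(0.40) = 0.07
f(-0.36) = -0.05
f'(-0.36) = 0.14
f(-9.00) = -0.25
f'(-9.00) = 0.00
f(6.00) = 0.00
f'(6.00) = 0.00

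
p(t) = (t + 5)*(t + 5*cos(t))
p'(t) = t + (1 - 5*sin(t))*(t + 5) + 5*cos(t)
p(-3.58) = -11.51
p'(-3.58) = -9.70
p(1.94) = 0.94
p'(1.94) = -25.29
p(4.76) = 48.78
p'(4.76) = 63.50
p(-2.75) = -16.59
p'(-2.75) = -0.83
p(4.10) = 11.16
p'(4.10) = 47.56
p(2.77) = -14.68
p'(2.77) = -8.23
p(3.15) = -15.08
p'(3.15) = 6.64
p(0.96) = 22.81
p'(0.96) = -14.62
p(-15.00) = 187.98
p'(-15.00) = -61.31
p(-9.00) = 54.22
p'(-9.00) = -25.80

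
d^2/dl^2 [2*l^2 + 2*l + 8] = 4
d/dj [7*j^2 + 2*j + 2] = 14*j + 2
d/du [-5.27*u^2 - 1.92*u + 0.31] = -10.54*u - 1.92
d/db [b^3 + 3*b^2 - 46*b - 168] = 3*b^2 + 6*b - 46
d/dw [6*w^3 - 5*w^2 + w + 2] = 18*w^2 - 10*w + 1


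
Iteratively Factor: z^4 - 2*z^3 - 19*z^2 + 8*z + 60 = (z - 2)*(z^3 - 19*z - 30) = (z - 2)*(z + 2)*(z^2 - 2*z - 15) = (z - 2)*(z + 2)*(z + 3)*(z - 5)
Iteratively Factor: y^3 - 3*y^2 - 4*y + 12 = (y - 2)*(y^2 - y - 6) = (y - 2)*(y + 2)*(y - 3)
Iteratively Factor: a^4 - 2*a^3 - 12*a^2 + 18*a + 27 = (a - 3)*(a^3 + a^2 - 9*a - 9) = (a - 3)^2*(a^2 + 4*a + 3) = (a - 3)^2*(a + 1)*(a + 3)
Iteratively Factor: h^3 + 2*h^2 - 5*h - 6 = (h + 3)*(h^2 - h - 2) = (h + 1)*(h + 3)*(h - 2)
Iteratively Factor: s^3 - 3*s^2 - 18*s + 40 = (s - 2)*(s^2 - s - 20) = (s - 5)*(s - 2)*(s + 4)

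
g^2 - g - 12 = (g - 4)*(g + 3)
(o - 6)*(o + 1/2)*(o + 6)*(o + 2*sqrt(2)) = o^4 + o^3/2 + 2*sqrt(2)*o^3 - 36*o^2 + sqrt(2)*o^2 - 72*sqrt(2)*o - 18*o - 36*sqrt(2)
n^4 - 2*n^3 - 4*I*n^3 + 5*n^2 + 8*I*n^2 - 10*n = n*(n - 2)*(n - 5*I)*(n + I)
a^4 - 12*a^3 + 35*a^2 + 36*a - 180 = (a - 6)*(a - 5)*(a - 3)*(a + 2)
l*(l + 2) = l^2 + 2*l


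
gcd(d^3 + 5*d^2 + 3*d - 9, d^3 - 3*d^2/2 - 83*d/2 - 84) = d + 3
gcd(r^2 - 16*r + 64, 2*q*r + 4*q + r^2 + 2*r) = 1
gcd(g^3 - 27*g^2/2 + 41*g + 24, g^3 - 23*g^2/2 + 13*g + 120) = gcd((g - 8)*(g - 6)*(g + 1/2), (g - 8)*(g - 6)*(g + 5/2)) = g^2 - 14*g + 48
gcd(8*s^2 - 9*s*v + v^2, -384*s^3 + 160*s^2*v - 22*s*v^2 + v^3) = 8*s - v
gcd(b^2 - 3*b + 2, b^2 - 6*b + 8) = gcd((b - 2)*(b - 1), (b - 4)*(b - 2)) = b - 2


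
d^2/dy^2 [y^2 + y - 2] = 2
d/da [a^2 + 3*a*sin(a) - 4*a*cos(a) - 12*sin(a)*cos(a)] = 4*a*sin(a) + 3*a*cos(a) + 2*a + 3*sin(a) - 4*cos(a) - 12*cos(2*a)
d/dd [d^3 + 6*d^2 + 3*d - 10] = 3*d^2 + 12*d + 3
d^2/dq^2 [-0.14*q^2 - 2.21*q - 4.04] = -0.280000000000000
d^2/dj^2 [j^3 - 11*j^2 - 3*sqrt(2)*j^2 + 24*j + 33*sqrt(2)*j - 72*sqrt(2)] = 6*j - 22 - 6*sqrt(2)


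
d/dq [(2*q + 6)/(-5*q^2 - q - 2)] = 2*(-5*q^2 - q + (q + 3)*(10*q + 1) - 2)/(5*q^2 + q + 2)^2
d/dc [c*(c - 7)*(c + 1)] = 3*c^2 - 12*c - 7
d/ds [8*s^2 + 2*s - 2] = 16*s + 2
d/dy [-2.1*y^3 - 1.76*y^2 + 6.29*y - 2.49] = -6.3*y^2 - 3.52*y + 6.29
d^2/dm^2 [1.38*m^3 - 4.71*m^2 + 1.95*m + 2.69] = 8.28*m - 9.42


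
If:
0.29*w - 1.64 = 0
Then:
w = 5.66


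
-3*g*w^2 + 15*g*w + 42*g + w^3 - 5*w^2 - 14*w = (-3*g + w)*(w - 7)*(w + 2)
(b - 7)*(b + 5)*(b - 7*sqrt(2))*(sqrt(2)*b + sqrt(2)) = sqrt(2)*b^4 - 14*b^3 - sqrt(2)*b^3 - 37*sqrt(2)*b^2 + 14*b^2 - 35*sqrt(2)*b + 518*b + 490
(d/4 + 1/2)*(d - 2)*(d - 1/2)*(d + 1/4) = d^4/4 - d^3/16 - 33*d^2/32 + d/4 + 1/8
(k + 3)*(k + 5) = k^2 + 8*k + 15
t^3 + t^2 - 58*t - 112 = (t - 8)*(t + 2)*(t + 7)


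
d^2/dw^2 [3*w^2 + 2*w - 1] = 6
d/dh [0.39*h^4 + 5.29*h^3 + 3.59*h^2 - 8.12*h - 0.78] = 1.56*h^3 + 15.87*h^2 + 7.18*h - 8.12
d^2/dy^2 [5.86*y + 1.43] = 0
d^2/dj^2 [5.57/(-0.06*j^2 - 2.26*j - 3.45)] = (0.040104*j^2 + 1.510584*j - 5.57*(0.12*j + 2.26)*(0.24*j + 4.52) + 2.30598)/(0.06*j^2 + 2.26*j + 3.45)^3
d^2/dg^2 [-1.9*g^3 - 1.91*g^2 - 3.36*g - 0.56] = -11.4*g - 3.82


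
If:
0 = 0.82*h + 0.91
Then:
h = -1.11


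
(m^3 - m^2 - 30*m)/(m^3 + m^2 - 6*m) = (m^2 - m - 30)/(m^2 + m - 6)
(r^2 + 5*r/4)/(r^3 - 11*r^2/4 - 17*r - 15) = r/(r^2 - 4*r - 12)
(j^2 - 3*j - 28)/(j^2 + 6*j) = (j^2 - 3*j - 28)/(j*(j + 6))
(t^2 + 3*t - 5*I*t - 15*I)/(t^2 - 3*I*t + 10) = (t + 3)/(t + 2*I)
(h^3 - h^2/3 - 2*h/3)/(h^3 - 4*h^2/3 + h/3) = (3*h + 2)/(3*h - 1)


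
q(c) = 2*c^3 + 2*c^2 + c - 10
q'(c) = 6*c^2 + 4*c + 1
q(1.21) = -2.32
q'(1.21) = 14.62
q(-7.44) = -730.39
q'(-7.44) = 303.36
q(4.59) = 230.13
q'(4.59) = 145.77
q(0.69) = -7.70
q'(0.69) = 6.62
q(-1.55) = -14.19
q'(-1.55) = 9.22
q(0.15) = -9.80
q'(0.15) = 1.74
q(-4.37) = -143.08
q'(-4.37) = 98.10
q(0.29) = -9.49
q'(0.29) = 2.66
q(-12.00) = -3190.00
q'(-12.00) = 817.00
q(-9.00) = -1315.00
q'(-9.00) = 451.00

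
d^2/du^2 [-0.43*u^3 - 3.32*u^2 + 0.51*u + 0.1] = -2.58*u - 6.64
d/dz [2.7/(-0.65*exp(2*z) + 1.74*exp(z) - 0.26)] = (3.51*exp(z) - 4.698)*exp(z)/(0.65*exp(2*z) - 1.74*exp(z) + 0.26)^2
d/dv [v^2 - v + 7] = 2*v - 1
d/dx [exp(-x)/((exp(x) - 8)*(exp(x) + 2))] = (-3*exp(2*x) + 12*exp(x) + 16)*exp(-x)/(exp(4*x) - 12*exp(3*x) + 4*exp(2*x) + 192*exp(x) + 256)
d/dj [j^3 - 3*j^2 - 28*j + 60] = 3*j^2 - 6*j - 28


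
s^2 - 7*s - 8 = (s - 8)*(s + 1)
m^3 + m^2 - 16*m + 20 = (m - 2)^2*(m + 5)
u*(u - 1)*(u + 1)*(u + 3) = u^4 + 3*u^3 - u^2 - 3*u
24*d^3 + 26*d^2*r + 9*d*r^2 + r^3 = (2*d + r)*(3*d + r)*(4*d + r)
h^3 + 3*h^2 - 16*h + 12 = (h - 2)*(h - 1)*(h + 6)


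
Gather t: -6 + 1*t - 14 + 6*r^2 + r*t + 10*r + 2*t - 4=6*r^2 + 10*r + t*(r + 3) - 24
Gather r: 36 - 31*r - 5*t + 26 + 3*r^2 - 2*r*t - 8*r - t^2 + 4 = 3*r^2 + r*(-2*t - 39) - t^2 - 5*t + 66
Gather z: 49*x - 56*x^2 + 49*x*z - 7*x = -56*x^2 + 49*x*z + 42*x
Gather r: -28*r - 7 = -28*r - 7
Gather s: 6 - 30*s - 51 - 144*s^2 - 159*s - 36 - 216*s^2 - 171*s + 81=-360*s^2 - 360*s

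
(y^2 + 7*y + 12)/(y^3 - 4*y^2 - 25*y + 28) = (y + 3)/(y^2 - 8*y + 7)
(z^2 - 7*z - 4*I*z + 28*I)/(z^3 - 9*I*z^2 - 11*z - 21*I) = (-z^2 + 7*z + 4*I*z - 28*I)/(-z^3 + 9*I*z^2 + 11*z + 21*I)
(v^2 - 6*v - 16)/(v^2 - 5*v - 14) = (v - 8)/(v - 7)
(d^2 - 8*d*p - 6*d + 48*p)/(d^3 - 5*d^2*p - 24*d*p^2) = (d - 6)/(d*(d + 3*p))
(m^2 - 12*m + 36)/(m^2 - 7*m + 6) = (m - 6)/(m - 1)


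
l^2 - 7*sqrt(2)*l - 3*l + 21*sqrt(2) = (l - 3)*(l - 7*sqrt(2))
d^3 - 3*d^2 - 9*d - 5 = (d - 5)*(d + 1)^2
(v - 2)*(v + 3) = v^2 + v - 6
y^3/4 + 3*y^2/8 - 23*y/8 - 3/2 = (y/4 + 1)*(y - 3)*(y + 1/2)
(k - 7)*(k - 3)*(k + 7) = k^3 - 3*k^2 - 49*k + 147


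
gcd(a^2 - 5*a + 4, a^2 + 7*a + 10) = 1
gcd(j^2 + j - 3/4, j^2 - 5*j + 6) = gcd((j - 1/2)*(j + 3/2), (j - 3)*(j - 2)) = 1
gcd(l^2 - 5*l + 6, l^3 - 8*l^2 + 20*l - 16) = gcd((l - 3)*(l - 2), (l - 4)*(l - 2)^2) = l - 2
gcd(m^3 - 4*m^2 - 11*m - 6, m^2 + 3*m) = 1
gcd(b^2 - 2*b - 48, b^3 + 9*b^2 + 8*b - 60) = b + 6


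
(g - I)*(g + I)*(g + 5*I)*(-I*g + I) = -I*g^4 + 5*g^3 + I*g^3 - 5*g^2 - I*g^2 + 5*g + I*g - 5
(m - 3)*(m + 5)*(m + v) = m^3 + m^2*v + 2*m^2 + 2*m*v - 15*m - 15*v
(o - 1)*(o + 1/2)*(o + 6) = o^3 + 11*o^2/2 - 7*o/2 - 3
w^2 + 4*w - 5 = (w - 1)*(w + 5)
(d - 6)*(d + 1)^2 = d^3 - 4*d^2 - 11*d - 6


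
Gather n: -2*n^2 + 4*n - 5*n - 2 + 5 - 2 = -2*n^2 - n + 1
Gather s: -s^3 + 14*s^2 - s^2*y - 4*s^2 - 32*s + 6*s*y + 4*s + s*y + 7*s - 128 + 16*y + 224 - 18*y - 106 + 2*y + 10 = -s^3 + s^2*(10 - y) + s*(7*y - 21)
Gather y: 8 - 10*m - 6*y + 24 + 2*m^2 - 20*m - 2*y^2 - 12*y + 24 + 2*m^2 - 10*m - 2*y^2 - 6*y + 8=4*m^2 - 40*m - 4*y^2 - 24*y + 64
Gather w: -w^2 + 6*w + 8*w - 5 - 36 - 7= -w^2 + 14*w - 48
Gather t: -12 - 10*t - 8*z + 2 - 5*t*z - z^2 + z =t*(-5*z - 10) - z^2 - 7*z - 10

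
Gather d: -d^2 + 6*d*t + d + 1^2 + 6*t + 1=-d^2 + d*(6*t + 1) + 6*t + 2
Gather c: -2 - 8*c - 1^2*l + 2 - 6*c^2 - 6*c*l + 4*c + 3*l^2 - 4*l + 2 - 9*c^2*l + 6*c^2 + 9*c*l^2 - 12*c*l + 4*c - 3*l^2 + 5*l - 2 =-9*c^2*l + c*(9*l^2 - 18*l)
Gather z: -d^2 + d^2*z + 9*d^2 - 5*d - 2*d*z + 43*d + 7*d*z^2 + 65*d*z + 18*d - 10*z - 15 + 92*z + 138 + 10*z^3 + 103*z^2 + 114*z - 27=8*d^2 + 56*d + 10*z^3 + z^2*(7*d + 103) + z*(d^2 + 63*d + 196) + 96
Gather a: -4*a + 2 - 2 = -4*a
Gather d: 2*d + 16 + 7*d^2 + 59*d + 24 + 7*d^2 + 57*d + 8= 14*d^2 + 118*d + 48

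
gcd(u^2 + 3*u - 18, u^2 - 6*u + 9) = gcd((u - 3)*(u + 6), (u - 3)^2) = u - 3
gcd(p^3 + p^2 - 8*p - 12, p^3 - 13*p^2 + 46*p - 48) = p - 3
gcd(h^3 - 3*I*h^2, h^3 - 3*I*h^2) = h^3 - 3*I*h^2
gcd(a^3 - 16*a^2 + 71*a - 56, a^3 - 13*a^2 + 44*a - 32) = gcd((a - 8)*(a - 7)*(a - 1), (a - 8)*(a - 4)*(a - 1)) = a^2 - 9*a + 8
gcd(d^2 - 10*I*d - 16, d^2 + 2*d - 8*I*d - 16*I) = d - 8*I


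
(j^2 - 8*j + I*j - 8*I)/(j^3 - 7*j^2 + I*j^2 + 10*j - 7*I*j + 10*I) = (j - 8)/(j^2 - 7*j + 10)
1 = 1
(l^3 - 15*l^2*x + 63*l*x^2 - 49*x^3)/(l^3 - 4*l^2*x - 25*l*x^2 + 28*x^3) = (l - 7*x)/(l + 4*x)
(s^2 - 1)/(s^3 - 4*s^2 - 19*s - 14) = (s - 1)/(s^2 - 5*s - 14)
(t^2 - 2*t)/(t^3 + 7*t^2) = (t - 2)/(t*(t + 7))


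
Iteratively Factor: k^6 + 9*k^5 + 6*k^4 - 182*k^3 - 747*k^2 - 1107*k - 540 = (k - 5)*(k^5 + 14*k^4 + 76*k^3 + 198*k^2 + 243*k + 108) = (k - 5)*(k + 3)*(k^4 + 11*k^3 + 43*k^2 + 69*k + 36) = (k - 5)*(k + 3)^2*(k^3 + 8*k^2 + 19*k + 12) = (k - 5)*(k + 3)^2*(k + 4)*(k^2 + 4*k + 3) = (k - 5)*(k + 3)^3*(k + 4)*(k + 1)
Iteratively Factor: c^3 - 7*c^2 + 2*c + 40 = (c + 2)*(c^2 - 9*c + 20) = (c - 5)*(c + 2)*(c - 4)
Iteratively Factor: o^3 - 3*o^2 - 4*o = (o - 4)*(o^2 + o) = o*(o - 4)*(o + 1)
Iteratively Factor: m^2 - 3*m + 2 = (m - 2)*(m - 1)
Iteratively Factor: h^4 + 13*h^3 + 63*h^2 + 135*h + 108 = (h + 3)*(h^3 + 10*h^2 + 33*h + 36) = (h + 3)^2*(h^2 + 7*h + 12) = (h + 3)^3*(h + 4)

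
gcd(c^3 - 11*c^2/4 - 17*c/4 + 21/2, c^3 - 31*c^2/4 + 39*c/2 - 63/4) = c^2 - 19*c/4 + 21/4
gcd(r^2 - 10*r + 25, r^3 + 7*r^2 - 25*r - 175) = r - 5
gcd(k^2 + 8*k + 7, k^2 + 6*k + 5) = k + 1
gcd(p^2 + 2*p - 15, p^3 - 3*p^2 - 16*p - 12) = 1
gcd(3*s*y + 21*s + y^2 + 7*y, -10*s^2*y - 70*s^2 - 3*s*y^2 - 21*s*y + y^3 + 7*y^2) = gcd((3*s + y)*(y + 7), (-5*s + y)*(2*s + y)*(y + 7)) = y + 7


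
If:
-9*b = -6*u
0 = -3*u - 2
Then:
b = -4/9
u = -2/3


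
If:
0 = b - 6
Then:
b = 6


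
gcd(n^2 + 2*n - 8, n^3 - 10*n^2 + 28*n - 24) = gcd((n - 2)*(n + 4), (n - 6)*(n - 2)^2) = n - 2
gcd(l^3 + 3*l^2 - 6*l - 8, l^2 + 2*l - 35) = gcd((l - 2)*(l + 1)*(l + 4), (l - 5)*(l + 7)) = 1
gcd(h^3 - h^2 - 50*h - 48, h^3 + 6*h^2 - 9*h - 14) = h + 1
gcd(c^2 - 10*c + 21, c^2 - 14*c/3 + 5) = c - 3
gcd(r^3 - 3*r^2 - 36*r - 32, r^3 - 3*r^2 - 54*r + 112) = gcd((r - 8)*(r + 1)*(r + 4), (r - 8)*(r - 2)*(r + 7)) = r - 8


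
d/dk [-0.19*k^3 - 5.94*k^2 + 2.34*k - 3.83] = -0.57*k^2 - 11.88*k + 2.34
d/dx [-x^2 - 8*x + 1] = -2*x - 8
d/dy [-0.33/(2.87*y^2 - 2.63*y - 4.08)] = (1.8942*y - 0.8679)/(-2.87*y^2 + 2.63*y + 4.08)^2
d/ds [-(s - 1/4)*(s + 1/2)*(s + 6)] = -3*s^2 - 25*s/2 - 11/8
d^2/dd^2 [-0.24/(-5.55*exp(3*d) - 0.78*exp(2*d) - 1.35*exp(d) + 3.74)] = (-(11.988*exp(2*d) + 0.7488*exp(d) + 0.324)*(5.55*exp(3*d) + 0.78*exp(2*d) + 1.35*exp(d) - 3.74) + 0.24*(16.65*exp(2*d) + 1.56*exp(d) + 1.35)*(33.3*exp(2*d) + 3.12*exp(d) + 2.7)*exp(d))*exp(d)/(5.55*exp(3*d) + 0.78*exp(2*d) + 1.35*exp(d) - 3.74)^3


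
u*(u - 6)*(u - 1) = u^3 - 7*u^2 + 6*u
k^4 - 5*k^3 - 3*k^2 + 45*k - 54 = (k - 3)^2*(k - 2)*(k + 3)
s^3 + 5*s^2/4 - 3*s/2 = s*(s - 3/4)*(s + 2)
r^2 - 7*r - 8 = (r - 8)*(r + 1)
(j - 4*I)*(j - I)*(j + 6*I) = j^3 + I*j^2 + 26*j - 24*I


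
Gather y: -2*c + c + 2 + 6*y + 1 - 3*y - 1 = -c + 3*y + 2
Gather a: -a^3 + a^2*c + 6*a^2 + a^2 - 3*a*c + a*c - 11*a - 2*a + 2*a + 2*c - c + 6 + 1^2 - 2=-a^3 + a^2*(c + 7) + a*(-2*c - 11) + c + 5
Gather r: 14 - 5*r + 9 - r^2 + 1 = -r^2 - 5*r + 24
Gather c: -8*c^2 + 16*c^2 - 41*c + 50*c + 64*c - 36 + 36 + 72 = 8*c^2 + 73*c + 72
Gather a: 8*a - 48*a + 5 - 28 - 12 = -40*a - 35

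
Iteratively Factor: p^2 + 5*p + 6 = (p + 2)*(p + 3)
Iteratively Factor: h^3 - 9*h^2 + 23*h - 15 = (h - 1)*(h^2 - 8*h + 15) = (h - 3)*(h - 1)*(h - 5)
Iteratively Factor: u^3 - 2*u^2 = (u - 2)*(u^2) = u*(u - 2)*(u)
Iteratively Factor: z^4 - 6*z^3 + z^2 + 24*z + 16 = (z + 1)*(z^3 - 7*z^2 + 8*z + 16) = (z - 4)*(z + 1)*(z^2 - 3*z - 4) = (z - 4)^2*(z + 1)*(z + 1)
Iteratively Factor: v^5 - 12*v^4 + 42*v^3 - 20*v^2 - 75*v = (v + 1)*(v^4 - 13*v^3 + 55*v^2 - 75*v) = v*(v + 1)*(v^3 - 13*v^2 + 55*v - 75) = v*(v - 5)*(v + 1)*(v^2 - 8*v + 15) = v*(v - 5)^2*(v + 1)*(v - 3)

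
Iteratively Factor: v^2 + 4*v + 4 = (v + 2)*(v + 2)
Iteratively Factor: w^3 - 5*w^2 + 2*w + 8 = (w - 4)*(w^2 - w - 2) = (w - 4)*(w + 1)*(w - 2)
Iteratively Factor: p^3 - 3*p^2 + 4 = (p + 1)*(p^2 - 4*p + 4) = (p - 2)*(p + 1)*(p - 2)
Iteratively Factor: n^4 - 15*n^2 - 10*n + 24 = (n - 4)*(n^3 + 4*n^2 + n - 6) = (n - 4)*(n + 3)*(n^2 + n - 2) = (n - 4)*(n - 1)*(n + 3)*(n + 2)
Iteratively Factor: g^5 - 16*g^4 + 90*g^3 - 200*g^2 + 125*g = (g - 1)*(g^4 - 15*g^3 + 75*g^2 - 125*g) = (g - 5)*(g - 1)*(g^3 - 10*g^2 + 25*g) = (g - 5)^2*(g - 1)*(g^2 - 5*g) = (g - 5)^3*(g - 1)*(g)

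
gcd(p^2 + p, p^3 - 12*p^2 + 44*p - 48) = 1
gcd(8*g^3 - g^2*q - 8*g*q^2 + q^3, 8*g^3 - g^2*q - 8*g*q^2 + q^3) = 8*g^3 - g^2*q - 8*g*q^2 + q^3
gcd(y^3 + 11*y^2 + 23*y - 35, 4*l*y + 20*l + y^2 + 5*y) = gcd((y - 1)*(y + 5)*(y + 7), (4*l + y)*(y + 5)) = y + 5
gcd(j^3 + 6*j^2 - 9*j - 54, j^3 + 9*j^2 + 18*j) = j^2 + 9*j + 18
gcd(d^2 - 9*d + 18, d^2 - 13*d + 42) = d - 6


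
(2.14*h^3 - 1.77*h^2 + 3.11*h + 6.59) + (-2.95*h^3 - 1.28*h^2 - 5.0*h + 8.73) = -0.81*h^3 - 3.05*h^2 - 1.89*h + 15.32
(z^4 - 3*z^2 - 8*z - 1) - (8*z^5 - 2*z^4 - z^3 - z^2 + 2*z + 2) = -8*z^5 + 3*z^4 + z^3 - 2*z^2 - 10*z - 3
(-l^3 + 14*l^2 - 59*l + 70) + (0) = -l^3 + 14*l^2 - 59*l + 70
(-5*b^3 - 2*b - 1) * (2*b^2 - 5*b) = -10*b^5 + 25*b^4 - 4*b^3 + 8*b^2 + 5*b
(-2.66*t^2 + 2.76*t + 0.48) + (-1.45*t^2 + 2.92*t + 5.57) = -4.11*t^2 + 5.68*t + 6.05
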